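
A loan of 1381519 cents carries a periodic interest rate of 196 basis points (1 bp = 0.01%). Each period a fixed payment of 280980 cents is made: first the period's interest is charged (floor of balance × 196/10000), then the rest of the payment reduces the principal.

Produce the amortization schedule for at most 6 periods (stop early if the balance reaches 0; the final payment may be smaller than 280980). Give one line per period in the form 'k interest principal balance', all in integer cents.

1. interest=⌊1381519·196/10000⌋=27077; principal=280980-27077=253903; balance=1381519-253903=1127616
2. interest=⌊1127616·196/10000⌋=22101; principal=280980-22101=258879; balance=1127616-258879=868737
3. interest=⌊868737·196/10000⌋=17027; principal=280980-17027=263953; balance=868737-263953=604784
4. interest=⌊604784·196/10000⌋=11853; principal=280980-11853=269127; balance=604784-269127=335657
5. interest=⌊335657·196/10000⌋=6578; principal=280980-6578=274402; balance=335657-274402=61255
6. interest=⌊61255·196/10000⌋=1200; principal=min(280980-1200,61255)=61255; balance=61255-61255=0

1 27077 253903 1127616
2 22101 258879 868737
3 17027 263953 604784
4 11853 269127 335657
5 6578 274402 61255
6 1200 61255 0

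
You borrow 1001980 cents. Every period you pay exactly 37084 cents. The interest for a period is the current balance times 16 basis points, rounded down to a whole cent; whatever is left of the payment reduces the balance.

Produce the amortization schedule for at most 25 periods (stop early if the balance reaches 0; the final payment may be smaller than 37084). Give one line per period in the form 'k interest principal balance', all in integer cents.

1 1603 35481 966499
2 1546 35538 930961
3 1489 35595 895366
4 1432 35652 859714
5 1375 35709 824005
6 1318 35766 788239
7 1261 35823 752416
8 1203 35881 716535
9 1146 35938 680597
10 1088 35996 644601
11 1031 36053 608548
12 973 36111 572437
13 915 36169 536268
14 858 36226 500042
15 800 36284 463758
16 742 36342 427416
17 683 36401 391015
18 625 36459 354556
19 567 36517 318039
20 508 36576 281463
21 450 36634 244829
22 391 36693 208136
23 333 36751 171385
24 274 36810 134575
25 215 36869 97706

1. interest=⌊1001980·16/10000⌋=1603; principal=37084-1603=35481; balance=1001980-35481=966499
2. interest=⌊966499·16/10000⌋=1546; principal=37084-1546=35538; balance=966499-35538=930961
3. interest=⌊930961·16/10000⌋=1489; principal=37084-1489=35595; balance=930961-35595=895366
4. interest=⌊895366·16/10000⌋=1432; principal=37084-1432=35652; balance=895366-35652=859714
5. interest=⌊859714·16/10000⌋=1375; principal=37084-1375=35709; balance=859714-35709=824005
6. interest=⌊824005·16/10000⌋=1318; principal=37084-1318=35766; balance=824005-35766=788239
7. interest=⌊788239·16/10000⌋=1261; principal=37084-1261=35823; balance=788239-35823=752416
8. interest=⌊752416·16/10000⌋=1203; principal=37084-1203=35881; balance=752416-35881=716535
9. interest=⌊716535·16/10000⌋=1146; principal=37084-1146=35938; balance=716535-35938=680597
10. interest=⌊680597·16/10000⌋=1088; principal=37084-1088=35996; balance=680597-35996=644601
11. interest=⌊644601·16/10000⌋=1031; principal=37084-1031=36053; balance=644601-36053=608548
12. interest=⌊608548·16/10000⌋=973; principal=37084-973=36111; balance=608548-36111=572437
13. interest=⌊572437·16/10000⌋=915; principal=37084-915=36169; balance=572437-36169=536268
14. interest=⌊536268·16/10000⌋=858; principal=37084-858=36226; balance=536268-36226=500042
15. interest=⌊500042·16/10000⌋=800; principal=37084-800=36284; balance=500042-36284=463758
16. interest=⌊463758·16/10000⌋=742; principal=37084-742=36342; balance=463758-36342=427416
17. interest=⌊427416·16/10000⌋=683; principal=37084-683=36401; balance=427416-36401=391015
18. interest=⌊391015·16/10000⌋=625; principal=37084-625=36459; balance=391015-36459=354556
19. interest=⌊354556·16/10000⌋=567; principal=37084-567=36517; balance=354556-36517=318039
20. interest=⌊318039·16/10000⌋=508; principal=37084-508=36576; balance=318039-36576=281463
21. interest=⌊281463·16/10000⌋=450; principal=37084-450=36634; balance=281463-36634=244829
22. interest=⌊244829·16/10000⌋=391; principal=37084-391=36693; balance=244829-36693=208136
23. interest=⌊208136·16/10000⌋=333; principal=37084-333=36751; balance=208136-36751=171385
24. interest=⌊171385·16/10000⌋=274; principal=37084-274=36810; balance=171385-36810=134575
25. interest=⌊134575·16/10000⌋=215; principal=37084-215=36869; balance=134575-36869=97706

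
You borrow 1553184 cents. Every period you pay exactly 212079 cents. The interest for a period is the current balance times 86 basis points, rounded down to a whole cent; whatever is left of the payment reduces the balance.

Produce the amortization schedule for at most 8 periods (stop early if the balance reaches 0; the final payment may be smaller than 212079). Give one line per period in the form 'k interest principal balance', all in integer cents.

1 13357 198722 1354462
2 11648 200431 1154031
3 9924 202155 951876
4 8186 203893 747983
5 6432 205647 542336
6 4664 207415 334921
7 2880 209199 125722
8 1081 125722 0

1. interest=⌊1553184·86/10000⌋=13357; principal=212079-13357=198722; balance=1553184-198722=1354462
2. interest=⌊1354462·86/10000⌋=11648; principal=212079-11648=200431; balance=1354462-200431=1154031
3. interest=⌊1154031·86/10000⌋=9924; principal=212079-9924=202155; balance=1154031-202155=951876
4. interest=⌊951876·86/10000⌋=8186; principal=212079-8186=203893; balance=951876-203893=747983
5. interest=⌊747983·86/10000⌋=6432; principal=212079-6432=205647; balance=747983-205647=542336
6. interest=⌊542336·86/10000⌋=4664; principal=212079-4664=207415; balance=542336-207415=334921
7. interest=⌊334921·86/10000⌋=2880; principal=212079-2880=209199; balance=334921-209199=125722
8. interest=⌊125722·86/10000⌋=1081; principal=min(212079-1081,125722)=125722; balance=125722-125722=0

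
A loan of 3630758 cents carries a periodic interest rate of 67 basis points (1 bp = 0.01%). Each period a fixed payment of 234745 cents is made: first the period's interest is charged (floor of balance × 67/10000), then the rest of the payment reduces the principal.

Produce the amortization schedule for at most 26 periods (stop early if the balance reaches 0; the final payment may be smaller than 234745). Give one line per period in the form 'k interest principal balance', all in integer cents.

1. interest=⌊3630758·67/10000⌋=24326; principal=234745-24326=210419; balance=3630758-210419=3420339
2. interest=⌊3420339·67/10000⌋=22916; principal=234745-22916=211829; balance=3420339-211829=3208510
3. interest=⌊3208510·67/10000⌋=21497; principal=234745-21497=213248; balance=3208510-213248=2995262
4. interest=⌊2995262·67/10000⌋=20068; principal=234745-20068=214677; balance=2995262-214677=2780585
5. interest=⌊2780585·67/10000⌋=18629; principal=234745-18629=216116; balance=2780585-216116=2564469
6. interest=⌊2564469·67/10000⌋=17181; principal=234745-17181=217564; balance=2564469-217564=2346905
7. interest=⌊2346905·67/10000⌋=15724; principal=234745-15724=219021; balance=2346905-219021=2127884
8. interest=⌊2127884·67/10000⌋=14256; principal=234745-14256=220489; balance=2127884-220489=1907395
9. interest=⌊1907395·67/10000⌋=12779; principal=234745-12779=221966; balance=1907395-221966=1685429
10. interest=⌊1685429·67/10000⌋=11292; principal=234745-11292=223453; balance=1685429-223453=1461976
11. interest=⌊1461976·67/10000⌋=9795; principal=234745-9795=224950; balance=1461976-224950=1237026
12. interest=⌊1237026·67/10000⌋=8288; principal=234745-8288=226457; balance=1237026-226457=1010569
13. interest=⌊1010569·67/10000⌋=6770; principal=234745-6770=227975; balance=1010569-227975=782594
14. interest=⌊782594·67/10000⌋=5243; principal=234745-5243=229502; balance=782594-229502=553092
15. interest=⌊553092·67/10000⌋=3705; principal=234745-3705=231040; balance=553092-231040=322052
16. interest=⌊322052·67/10000⌋=2157; principal=234745-2157=232588; balance=322052-232588=89464
17. interest=⌊89464·67/10000⌋=599; principal=min(234745-599,89464)=89464; balance=89464-89464=0

1 24326 210419 3420339
2 22916 211829 3208510
3 21497 213248 2995262
4 20068 214677 2780585
5 18629 216116 2564469
6 17181 217564 2346905
7 15724 219021 2127884
8 14256 220489 1907395
9 12779 221966 1685429
10 11292 223453 1461976
11 9795 224950 1237026
12 8288 226457 1010569
13 6770 227975 782594
14 5243 229502 553092
15 3705 231040 322052
16 2157 232588 89464
17 599 89464 0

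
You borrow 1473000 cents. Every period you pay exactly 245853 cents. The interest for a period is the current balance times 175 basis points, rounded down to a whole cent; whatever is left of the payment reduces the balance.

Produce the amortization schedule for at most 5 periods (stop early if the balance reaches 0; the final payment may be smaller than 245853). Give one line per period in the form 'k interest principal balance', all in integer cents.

1 25777 220076 1252924
2 21926 223927 1028997
3 18007 227846 801151
4 14020 231833 569318
5 9963 235890 333428

1. interest=⌊1473000·175/10000⌋=25777; principal=245853-25777=220076; balance=1473000-220076=1252924
2. interest=⌊1252924·175/10000⌋=21926; principal=245853-21926=223927; balance=1252924-223927=1028997
3. interest=⌊1028997·175/10000⌋=18007; principal=245853-18007=227846; balance=1028997-227846=801151
4. interest=⌊801151·175/10000⌋=14020; principal=245853-14020=231833; balance=801151-231833=569318
5. interest=⌊569318·175/10000⌋=9963; principal=245853-9963=235890; balance=569318-235890=333428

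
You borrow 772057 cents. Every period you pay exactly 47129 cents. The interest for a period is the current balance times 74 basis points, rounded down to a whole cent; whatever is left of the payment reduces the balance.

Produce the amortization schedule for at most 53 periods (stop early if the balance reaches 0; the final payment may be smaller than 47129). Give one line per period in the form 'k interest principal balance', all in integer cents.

1. interest=⌊772057·74/10000⌋=5713; principal=47129-5713=41416; balance=772057-41416=730641
2. interest=⌊730641·74/10000⌋=5406; principal=47129-5406=41723; balance=730641-41723=688918
3. interest=⌊688918·74/10000⌋=5097; principal=47129-5097=42032; balance=688918-42032=646886
4. interest=⌊646886·74/10000⌋=4786; principal=47129-4786=42343; balance=646886-42343=604543
5. interest=⌊604543·74/10000⌋=4473; principal=47129-4473=42656; balance=604543-42656=561887
6. interest=⌊561887·74/10000⌋=4157; principal=47129-4157=42972; balance=561887-42972=518915
7. interest=⌊518915·74/10000⌋=3839; principal=47129-3839=43290; balance=518915-43290=475625
8. interest=⌊475625·74/10000⌋=3519; principal=47129-3519=43610; balance=475625-43610=432015
9. interest=⌊432015·74/10000⌋=3196; principal=47129-3196=43933; balance=432015-43933=388082
10. interest=⌊388082·74/10000⌋=2871; principal=47129-2871=44258; balance=388082-44258=343824
11. interest=⌊343824·74/10000⌋=2544; principal=47129-2544=44585; balance=343824-44585=299239
12. interest=⌊299239·74/10000⌋=2214; principal=47129-2214=44915; balance=299239-44915=254324
13. interest=⌊254324·74/10000⌋=1881; principal=47129-1881=45248; balance=254324-45248=209076
14. interest=⌊209076·74/10000⌋=1547; principal=47129-1547=45582; balance=209076-45582=163494
15. interest=⌊163494·74/10000⌋=1209; principal=47129-1209=45920; balance=163494-45920=117574
16. interest=⌊117574·74/10000⌋=870; principal=47129-870=46259; balance=117574-46259=71315
17. interest=⌊71315·74/10000⌋=527; principal=47129-527=46602; balance=71315-46602=24713
18. interest=⌊24713·74/10000⌋=182; principal=min(47129-182,24713)=24713; balance=24713-24713=0

1 5713 41416 730641
2 5406 41723 688918
3 5097 42032 646886
4 4786 42343 604543
5 4473 42656 561887
6 4157 42972 518915
7 3839 43290 475625
8 3519 43610 432015
9 3196 43933 388082
10 2871 44258 343824
11 2544 44585 299239
12 2214 44915 254324
13 1881 45248 209076
14 1547 45582 163494
15 1209 45920 117574
16 870 46259 71315
17 527 46602 24713
18 182 24713 0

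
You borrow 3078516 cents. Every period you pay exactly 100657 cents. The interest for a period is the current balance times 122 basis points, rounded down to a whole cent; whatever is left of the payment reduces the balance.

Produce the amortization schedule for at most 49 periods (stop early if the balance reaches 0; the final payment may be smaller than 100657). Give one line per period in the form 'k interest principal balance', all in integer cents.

1. interest=⌊3078516·122/10000⌋=37557; principal=100657-37557=63100; balance=3078516-63100=3015416
2. interest=⌊3015416·122/10000⌋=36788; principal=100657-36788=63869; balance=3015416-63869=2951547
3. interest=⌊2951547·122/10000⌋=36008; principal=100657-36008=64649; balance=2951547-64649=2886898
4. interest=⌊2886898·122/10000⌋=35220; principal=100657-35220=65437; balance=2886898-65437=2821461
5. interest=⌊2821461·122/10000⌋=34421; principal=100657-34421=66236; balance=2821461-66236=2755225
6. interest=⌊2755225·122/10000⌋=33613; principal=100657-33613=67044; balance=2755225-67044=2688181
7. interest=⌊2688181·122/10000⌋=32795; principal=100657-32795=67862; balance=2688181-67862=2620319
8. interest=⌊2620319·122/10000⌋=31967; principal=100657-31967=68690; balance=2620319-68690=2551629
9. interest=⌊2551629·122/10000⌋=31129; principal=100657-31129=69528; balance=2551629-69528=2482101
10. interest=⌊2482101·122/10000⌋=30281; principal=100657-30281=70376; balance=2482101-70376=2411725
11. interest=⌊2411725·122/10000⌋=29423; principal=100657-29423=71234; balance=2411725-71234=2340491
12. interest=⌊2340491·122/10000⌋=28553; principal=100657-28553=72104; balance=2340491-72104=2268387
13. interest=⌊2268387·122/10000⌋=27674; principal=100657-27674=72983; balance=2268387-72983=2195404
14. interest=⌊2195404·122/10000⌋=26783; principal=100657-26783=73874; balance=2195404-73874=2121530
15. interest=⌊2121530·122/10000⌋=25882; principal=100657-25882=74775; balance=2121530-74775=2046755
16. interest=⌊2046755·122/10000⌋=24970; principal=100657-24970=75687; balance=2046755-75687=1971068
17. interest=⌊1971068·122/10000⌋=24047; principal=100657-24047=76610; balance=1971068-76610=1894458
18. interest=⌊1894458·122/10000⌋=23112; principal=100657-23112=77545; balance=1894458-77545=1816913
19. interest=⌊1816913·122/10000⌋=22166; principal=100657-22166=78491; balance=1816913-78491=1738422
20. interest=⌊1738422·122/10000⌋=21208; principal=100657-21208=79449; balance=1738422-79449=1658973
21. interest=⌊1658973·122/10000⌋=20239; principal=100657-20239=80418; balance=1658973-80418=1578555
22. interest=⌊1578555·122/10000⌋=19258; principal=100657-19258=81399; balance=1578555-81399=1497156
23. interest=⌊1497156·122/10000⌋=18265; principal=100657-18265=82392; balance=1497156-82392=1414764
24. interest=⌊1414764·122/10000⌋=17260; principal=100657-17260=83397; balance=1414764-83397=1331367
25. interest=⌊1331367·122/10000⌋=16242; principal=100657-16242=84415; balance=1331367-84415=1246952
26. interest=⌊1246952·122/10000⌋=15212; principal=100657-15212=85445; balance=1246952-85445=1161507
27. interest=⌊1161507·122/10000⌋=14170; principal=100657-14170=86487; balance=1161507-86487=1075020
28. interest=⌊1075020·122/10000⌋=13115; principal=100657-13115=87542; balance=1075020-87542=987478
29. interest=⌊987478·122/10000⌋=12047; principal=100657-12047=88610; balance=987478-88610=898868
30. interest=⌊898868·122/10000⌋=10966; principal=100657-10966=89691; balance=898868-89691=809177
31. interest=⌊809177·122/10000⌋=9871; principal=100657-9871=90786; balance=809177-90786=718391
32. interest=⌊718391·122/10000⌋=8764; principal=100657-8764=91893; balance=718391-91893=626498
33. interest=⌊626498·122/10000⌋=7643; principal=100657-7643=93014; balance=626498-93014=533484
34. interest=⌊533484·122/10000⌋=6508; principal=100657-6508=94149; balance=533484-94149=439335
35. interest=⌊439335·122/10000⌋=5359; principal=100657-5359=95298; balance=439335-95298=344037
36. interest=⌊344037·122/10000⌋=4197; principal=100657-4197=96460; balance=344037-96460=247577
37. interest=⌊247577·122/10000⌋=3020; principal=100657-3020=97637; balance=247577-97637=149940
38. interest=⌊149940·122/10000⌋=1829; principal=100657-1829=98828; balance=149940-98828=51112
39. interest=⌊51112·122/10000⌋=623; principal=min(100657-623,51112)=51112; balance=51112-51112=0

1 37557 63100 3015416
2 36788 63869 2951547
3 36008 64649 2886898
4 35220 65437 2821461
5 34421 66236 2755225
6 33613 67044 2688181
7 32795 67862 2620319
8 31967 68690 2551629
9 31129 69528 2482101
10 30281 70376 2411725
11 29423 71234 2340491
12 28553 72104 2268387
13 27674 72983 2195404
14 26783 73874 2121530
15 25882 74775 2046755
16 24970 75687 1971068
17 24047 76610 1894458
18 23112 77545 1816913
19 22166 78491 1738422
20 21208 79449 1658973
21 20239 80418 1578555
22 19258 81399 1497156
23 18265 82392 1414764
24 17260 83397 1331367
25 16242 84415 1246952
26 15212 85445 1161507
27 14170 86487 1075020
28 13115 87542 987478
29 12047 88610 898868
30 10966 89691 809177
31 9871 90786 718391
32 8764 91893 626498
33 7643 93014 533484
34 6508 94149 439335
35 5359 95298 344037
36 4197 96460 247577
37 3020 97637 149940
38 1829 98828 51112
39 623 51112 0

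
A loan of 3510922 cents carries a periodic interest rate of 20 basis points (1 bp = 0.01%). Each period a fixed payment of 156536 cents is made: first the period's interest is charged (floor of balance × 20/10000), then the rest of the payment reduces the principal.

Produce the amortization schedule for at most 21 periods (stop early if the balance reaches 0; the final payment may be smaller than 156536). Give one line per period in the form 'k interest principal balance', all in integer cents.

1 7021 149515 3361407
2 6722 149814 3211593
3 6423 150113 3061480
4 6122 150414 2911066
5 5822 150714 2760352
6 5520 151016 2609336
7 5218 151318 2458018
8 4916 151620 2306398
9 4612 151924 2154474
10 4308 152228 2002246
11 4004 152532 1849714
12 3699 152837 1696877
13 3393 153143 1543734
14 3087 153449 1390285
15 2780 153756 1236529
16 2473 154063 1082466
17 2164 154372 928094
18 1856 154680 773414
19 1546 154990 618424
20 1236 155300 463124
21 926 155610 307514

1. interest=⌊3510922·20/10000⌋=7021; principal=156536-7021=149515; balance=3510922-149515=3361407
2. interest=⌊3361407·20/10000⌋=6722; principal=156536-6722=149814; balance=3361407-149814=3211593
3. interest=⌊3211593·20/10000⌋=6423; principal=156536-6423=150113; balance=3211593-150113=3061480
4. interest=⌊3061480·20/10000⌋=6122; principal=156536-6122=150414; balance=3061480-150414=2911066
5. interest=⌊2911066·20/10000⌋=5822; principal=156536-5822=150714; balance=2911066-150714=2760352
6. interest=⌊2760352·20/10000⌋=5520; principal=156536-5520=151016; balance=2760352-151016=2609336
7. interest=⌊2609336·20/10000⌋=5218; principal=156536-5218=151318; balance=2609336-151318=2458018
8. interest=⌊2458018·20/10000⌋=4916; principal=156536-4916=151620; balance=2458018-151620=2306398
9. interest=⌊2306398·20/10000⌋=4612; principal=156536-4612=151924; balance=2306398-151924=2154474
10. interest=⌊2154474·20/10000⌋=4308; principal=156536-4308=152228; balance=2154474-152228=2002246
11. interest=⌊2002246·20/10000⌋=4004; principal=156536-4004=152532; balance=2002246-152532=1849714
12. interest=⌊1849714·20/10000⌋=3699; principal=156536-3699=152837; balance=1849714-152837=1696877
13. interest=⌊1696877·20/10000⌋=3393; principal=156536-3393=153143; balance=1696877-153143=1543734
14. interest=⌊1543734·20/10000⌋=3087; principal=156536-3087=153449; balance=1543734-153449=1390285
15. interest=⌊1390285·20/10000⌋=2780; principal=156536-2780=153756; balance=1390285-153756=1236529
16. interest=⌊1236529·20/10000⌋=2473; principal=156536-2473=154063; balance=1236529-154063=1082466
17. interest=⌊1082466·20/10000⌋=2164; principal=156536-2164=154372; balance=1082466-154372=928094
18. interest=⌊928094·20/10000⌋=1856; principal=156536-1856=154680; balance=928094-154680=773414
19. interest=⌊773414·20/10000⌋=1546; principal=156536-1546=154990; balance=773414-154990=618424
20. interest=⌊618424·20/10000⌋=1236; principal=156536-1236=155300; balance=618424-155300=463124
21. interest=⌊463124·20/10000⌋=926; principal=156536-926=155610; balance=463124-155610=307514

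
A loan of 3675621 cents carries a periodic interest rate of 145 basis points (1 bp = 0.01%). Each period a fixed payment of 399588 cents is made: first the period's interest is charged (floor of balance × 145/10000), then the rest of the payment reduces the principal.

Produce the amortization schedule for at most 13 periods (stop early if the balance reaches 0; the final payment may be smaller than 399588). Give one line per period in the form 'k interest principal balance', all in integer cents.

1. interest=⌊3675621·145/10000⌋=53296; principal=399588-53296=346292; balance=3675621-346292=3329329
2. interest=⌊3329329·145/10000⌋=48275; principal=399588-48275=351313; balance=3329329-351313=2978016
3. interest=⌊2978016·145/10000⌋=43181; principal=399588-43181=356407; balance=2978016-356407=2621609
4. interest=⌊2621609·145/10000⌋=38013; principal=399588-38013=361575; balance=2621609-361575=2260034
5. interest=⌊2260034·145/10000⌋=32770; principal=399588-32770=366818; balance=2260034-366818=1893216
6. interest=⌊1893216·145/10000⌋=27451; principal=399588-27451=372137; balance=1893216-372137=1521079
7. interest=⌊1521079·145/10000⌋=22055; principal=399588-22055=377533; balance=1521079-377533=1143546
8. interest=⌊1143546·145/10000⌋=16581; principal=399588-16581=383007; balance=1143546-383007=760539
9. interest=⌊760539·145/10000⌋=11027; principal=399588-11027=388561; balance=760539-388561=371978
10. interest=⌊371978·145/10000⌋=5393; principal=min(399588-5393,371978)=371978; balance=371978-371978=0

1 53296 346292 3329329
2 48275 351313 2978016
3 43181 356407 2621609
4 38013 361575 2260034
5 32770 366818 1893216
6 27451 372137 1521079
7 22055 377533 1143546
8 16581 383007 760539
9 11027 388561 371978
10 5393 371978 0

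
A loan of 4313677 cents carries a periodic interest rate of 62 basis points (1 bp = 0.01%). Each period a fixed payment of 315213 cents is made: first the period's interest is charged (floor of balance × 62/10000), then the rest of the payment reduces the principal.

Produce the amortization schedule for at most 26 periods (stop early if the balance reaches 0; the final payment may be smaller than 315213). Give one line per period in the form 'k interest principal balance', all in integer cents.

1. interest=⌊4313677·62/10000⌋=26744; principal=315213-26744=288469; balance=4313677-288469=4025208
2. interest=⌊4025208·62/10000⌋=24956; principal=315213-24956=290257; balance=4025208-290257=3734951
3. interest=⌊3734951·62/10000⌋=23156; principal=315213-23156=292057; balance=3734951-292057=3442894
4. interest=⌊3442894·62/10000⌋=21345; principal=315213-21345=293868; balance=3442894-293868=3149026
5. interest=⌊3149026·62/10000⌋=19523; principal=315213-19523=295690; balance=3149026-295690=2853336
6. interest=⌊2853336·62/10000⌋=17690; principal=315213-17690=297523; balance=2853336-297523=2555813
7. interest=⌊2555813·62/10000⌋=15846; principal=315213-15846=299367; balance=2555813-299367=2256446
8. interest=⌊2256446·62/10000⌋=13989; principal=315213-13989=301224; balance=2256446-301224=1955222
9. interest=⌊1955222·62/10000⌋=12122; principal=315213-12122=303091; balance=1955222-303091=1652131
10. interest=⌊1652131·62/10000⌋=10243; principal=315213-10243=304970; balance=1652131-304970=1347161
11. interest=⌊1347161·62/10000⌋=8352; principal=315213-8352=306861; balance=1347161-306861=1040300
12. interest=⌊1040300·62/10000⌋=6449; principal=315213-6449=308764; balance=1040300-308764=731536
13. interest=⌊731536·62/10000⌋=4535; principal=315213-4535=310678; balance=731536-310678=420858
14. interest=⌊420858·62/10000⌋=2609; principal=315213-2609=312604; balance=420858-312604=108254
15. interest=⌊108254·62/10000⌋=671; principal=min(315213-671,108254)=108254; balance=108254-108254=0

1 26744 288469 4025208
2 24956 290257 3734951
3 23156 292057 3442894
4 21345 293868 3149026
5 19523 295690 2853336
6 17690 297523 2555813
7 15846 299367 2256446
8 13989 301224 1955222
9 12122 303091 1652131
10 10243 304970 1347161
11 8352 306861 1040300
12 6449 308764 731536
13 4535 310678 420858
14 2609 312604 108254
15 671 108254 0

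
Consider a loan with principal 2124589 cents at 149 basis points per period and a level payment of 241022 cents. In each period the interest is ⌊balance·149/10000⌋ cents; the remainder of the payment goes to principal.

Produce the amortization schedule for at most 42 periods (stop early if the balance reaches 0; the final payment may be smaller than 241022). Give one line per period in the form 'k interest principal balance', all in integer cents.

1. interest=⌊2124589·149/10000⌋=31656; principal=241022-31656=209366; balance=2124589-209366=1915223
2. interest=⌊1915223·149/10000⌋=28536; principal=241022-28536=212486; balance=1915223-212486=1702737
3. interest=⌊1702737·149/10000⌋=25370; principal=241022-25370=215652; balance=1702737-215652=1487085
4. interest=⌊1487085·149/10000⌋=22157; principal=241022-22157=218865; balance=1487085-218865=1268220
5. interest=⌊1268220·149/10000⌋=18896; principal=241022-18896=222126; balance=1268220-222126=1046094
6. interest=⌊1046094·149/10000⌋=15586; principal=241022-15586=225436; balance=1046094-225436=820658
7. interest=⌊820658·149/10000⌋=12227; principal=241022-12227=228795; balance=820658-228795=591863
8. interest=⌊591863·149/10000⌋=8818; principal=241022-8818=232204; balance=591863-232204=359659
9. interest=⌊359659·149/10000⌋=5358; principal=241022-5358=235664; balance=359659-235664=123995
10. interest=⌊123995·149/10000⌋=1847; principal=min(241022-1847,123995)=123995; balance=123995-123995=0

1 31656 209366 1915223
2 28536 212486 1702737
3 25370 215652 1487085
4 22157 218865 1268220
5 18896 222126 1046094
6 15586 225436 820658
7 12227 228795 591863
8 8818 232204 359659
9 5358 235664 123995
10 1847 123995 0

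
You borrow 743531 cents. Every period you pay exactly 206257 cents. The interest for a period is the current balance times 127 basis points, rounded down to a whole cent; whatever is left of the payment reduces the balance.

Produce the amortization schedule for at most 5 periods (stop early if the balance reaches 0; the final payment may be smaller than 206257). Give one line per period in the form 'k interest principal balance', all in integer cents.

1 9442 196815 546716
2 6943 199314 347402
3 4412 201845 145557
4 1848 145557 0

1. interest=⌊743531·127/10000⌋=9442; principal=206257-9442=196815; balance=743531-196815=546716
2. interest=⌊546716·127/10000⌋=6943; principal=206257-6943=199314; balance=546716-199314=347402
3. interest=⌊347402·127/10000⌋=4412; principal=206257-4412=201845; balance=347402-201845=145557
4. interest=⌊145557·127/10000⌋=1848; principal=min(206257-1848,145557)=145557; balance=145557-145557=0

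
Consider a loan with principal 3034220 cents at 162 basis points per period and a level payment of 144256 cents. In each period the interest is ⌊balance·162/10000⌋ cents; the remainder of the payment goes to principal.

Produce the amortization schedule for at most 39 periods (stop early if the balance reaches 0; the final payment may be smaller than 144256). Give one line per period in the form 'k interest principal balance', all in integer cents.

1. interest=⌊3034220·162/10000⌋=49154; principal=144256-49154=95102; balance=3034220-95102=2939118
2. interest=⌊2939118·162/10000⌋=47613; principal=144256-47613=96643; balance=2939118-96643=2842475
3. interest=⌊2842475·162/10000⌋=46048; principal=144256-46048=98208; balance=2842475-98208=2744267
4. interest=⌊2744267·162/10000⌋=44457; principal=144256-44457=99799; balance=2744267-99799=2644468
5. interest=⌊2644468·162/10000⌋=42840; principal=144256-42840=101416; balance=2644468-101416=2543052
6. interest=⌊2543052·162/10000⌋=41197; principal=144256-41197=103059; balance=2543052-103059=2439993
7. interest=⌊2439993·162/10000⌋=39527; principal=144256-39527=104729; balance=2439993-104729=2335264
8. interest=⌊2335264·162/10000⌋=37831; principal=144256-37831=106425; balance=2335264-106425=2228839
9. interest=⌊2228839·162/10000⌋=36107; principal=144256-36107=108149; balance=2228839-108149=2120690
10. interest=⌊2120690·162/10000⌋=34355; principal=144256-34355=109901; balance=2120690-109901=2010789
11. interest=⌊2010789·162/10000⌋=32574; principal=144256-32574=111682; balance=2010789-111682=1899107
12. interest=⌊1899107·162/10000⌋=30765; principal=144256-30765=113491; balance=1899107-113491=1785616
13. interest=⌊1785616·162/10000⌋=28926; principal=144256-28926=115330; balance=1785616-115330=1670286
14. interest=⌊1670286·162/10000⌋=27058; principal=144256-27058=117198; balance=1670286-117198=1553088
15. interest=⌊1553088·162/10000⌋=25160; principal=144256-25160=119096; balance=1553088-119096=1433992
16. interest=⌊1433992·162/10000⌋=23230; principal=144256-23230=121026; balance=1433992-121026=1312966
17. interest=⌊1312966·162/10000⌋=21270; principal=144256-21270=122986; balance=1312966-122986=1189980
18. interest=⌊1189980·162/10000⌋=19277; principal=144256-19277=124979; balance=1189980-124979=1065001
19. interest=⌊1065001·162/10000⌋=17253; principal=144256-17253=127003; balance=1065001-127003=937998
20. interest=⌊937998·162/10000⌋=15195; principal=144256-15195=129061; balance=937998-129061=808937
21. interest=⌊808937·162/10000⌋=13104; principal=144256-13104=131152; balance=808937-131152=677785
22. interest=⌊677785·162/10000⌋=10980; principal=144256-10980=133276; balance=677785-133276=544509
23. interest=⌊544509·162/10000⌋=8821; principal=144256-8821=135435; balance=544509-135435=409074
24. interest=⌊409074·162/10000⌋=6626; principal=144256-6626=137630; balance=409074-137630=271444
25. interest=⌊271444·162/10000⌋=4397; principal=144256-4397=139859; balance=271444-139859=131585
26. interest=⌊131585·162/10000⌋=2131; principal=min(144256-2131,131585)=131585; balance=131585-131585=0

1 49154 95102 2939118
2 47613 96643 2842475
3 46048 98208 2744267
4 44457 99799 2644468
5 42840 101416 2543052
6 41197 103059 2439993
7 39527 104729 2335264
8 37831 106425 2228839
9 36107 108149 2120690
10 34355 109901 2010789
11 32574 111682 1899107
12 30765 113491 1785616
13 28926 115330 1670286
14 27058 117198 1553088
15 25160 119096 1433992
16 23230 121026 1312966
17 21270 122986 1189980
18 19277 124979 1065001
19 17253 127003 937998
20 15195 129061 808937
21 13104 131152 677785
22 10980 133276 544509
23 8821 135435 409074
24 6626 137630 271444
25 4397 139859 131585
26 2131 131585 0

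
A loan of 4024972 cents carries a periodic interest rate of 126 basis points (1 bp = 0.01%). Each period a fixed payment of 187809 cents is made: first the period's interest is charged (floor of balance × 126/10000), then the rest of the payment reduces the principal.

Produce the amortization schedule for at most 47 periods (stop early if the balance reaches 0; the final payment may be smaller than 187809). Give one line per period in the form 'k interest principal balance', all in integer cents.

1. interest=⌊4024972·126/10000⌋=50714; principal=187809-50714=137095; balance=4024972-137095=3887877
2. interest=⌊3887877·126/10000⌋=48987; principal=187809-48987=138822; balance=3887877-138822=3749055
3. interest=⌊3749055·126/10000⌋=47238; principal=187809-47238=140571; balance=3749055-140571=3608484
4. interest=⌊3608484·126/10000⌋=45466; principal=187809-45466=142343; balance=3608484-142343=3466141
5. interest=⌊3466141·126/10000⌋=43673; principal=187809-43673=144136; balance=3466141-144136=3322005
6. interest=⌊3322005·126/10000⌋=41857; principal=187809-41857=145952; balance=3322005-145952=3176053
7. interest=⌊3176053·126/10000⌋=40018; principal=187809-40018=147791; balance=3176053-147791=3028262
8. interest=⌊3028262·126/10000⌋=38156; principal=187809-38156=149653; balance=3028262-149653=2878609
9. interest=⌊2878609·126/10000⌋=36270; principal=187809-36270=151539; balance=2878609-151539=2727070
10. interest=⌊2727070·126/10000⌋=34361; principal=187809-34361=153448; balance=2727070-153448=2573622
11. interest=⌊2573622·126/10000⌋=32427; principal=187809-32427=155382; balance=2573622-155382=2418240
12. interest=⌊2418240·126/10000⌋=30469; principal=187809-30469=157340; balance=2418240-157340=2260900
13. interest=⌊2260900·126/10000⌋=28487; principal=187809-28487=159322; balance=2260900-159322=2101578
14. interest=⌊2101578·126/10000⌋=26479; principal=187809-26479=161330; balance=2101578-161330=1940248
15. interest=⌊1940248·126/10000⌋=24447; principal=187809-24447=163362; balance=1940248-163362=1776886
16. interest=⌊1776886·126/10000⌋=22388; principal=187809-22388=165421; balance=1776886-165421=1611465
17. interest=⌊1611465·126/10000⌋=20304; principal=187809-20304=167505; balance=1611465-167505=1443960
18. interest=⌊1443960·126/10000⌋=18193; principal=187809-18193=169616; balance=1443960-169616=1274344
19. interest=⌊1274344·126/10000⌋=16056; principal=187809-16056=171753; balance=1274344-171753=1102591
20. interest=⌊1102591·126/10000⌋=13892; principal=187809-13892=173917; balance=1102591-173917=928674
21. interest=⌊928674·126/10000⌋=11701; principal=187809-11701=176108; balance=928674-176108=752566
22. interest=⌊752566·126/10000⌋=9482; principal=187809-9482=178327; balance=752566-178327=574239
23. interest=⌊574239·126/10000⌋=7235; principal=187809-7235=180574; balance=574239-180574=393665
24. interest=⌊393665·126/10000⌋=4960; principal=187809-4960=182849; balance=393665-182849=210816
25. interest=⌊210816·126/10000⌋=2656; principal=187809-2656=185153; balance=210816-185153=25663
26. interest=⌊25663·126/10000⌋=323; principal=min(187809-323,25663)=25663; balance=25663-25663=0

1 50714 137095 3887877
2 48987 138822 3749055
3 47238 140571 3608484
4 45466 142343 3466141
5 43673 144136 3322005
6 41857 145952 3176053
7 40018 147791 3028262
8 38156 149653 2878609
9 36270 151539 2727070
10 34361 153448 2573622
11 32427 155382 2418240
12 30469 157340 2260900
13 28487 159322 2101578
14 26479 161330 1940248
15 24447 163362 1776886
16 22388 165421 1611465
17 20304 167505 1443960
18 18193 169616 1274344
19 16056 171753 1102591
20 13892 173917 928674
21 11701 176108 752566
22 9482 178327 574239
23 7235 180574 393665
24 4960 182849 210816
25 2656 185153 25663
26 323 25663 0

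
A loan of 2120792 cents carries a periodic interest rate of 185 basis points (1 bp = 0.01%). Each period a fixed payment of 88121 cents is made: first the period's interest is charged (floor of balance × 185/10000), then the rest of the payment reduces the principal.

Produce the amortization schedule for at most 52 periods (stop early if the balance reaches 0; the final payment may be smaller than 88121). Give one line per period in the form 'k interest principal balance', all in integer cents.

1 39234 48887 2071905
2 38330 49791 2022114
3 37409 50712 1971402
4 36470 51651 1919751
5 35515 52606 1867145
6 34542 53579 1813566
7 33550 54571 1758995
8 32541 55580 1703415
9 31513 56608 1646807
10 30465 57656 1589151
11 29399 58722 1530429
12 28312 59809 1470620
13 27206 60915 1409705
14 26079 62042 1347663
15 24931 63190 1284473
16 23762 64359 1220114
17 22572 65549 1154565
18 21359 66762 1087803
19 20124 67997 1019806
20 18866 69255 950551
21 17585 70536 880015
22 16280 71841 808174
23 14951 73170 735004
24 13597 74524 660480
25 12218 75903 584577
26 10814 77307 507270
27 9384 78737 428533
28 7927 80194 348339
29 6444 81677 266662
30 4933 83188 183474
31 3394 84727 98747
32 1826 86295 12452
33 230 12452 0

1. interest=⌊2120792·185/10000⌋=39234; principal=88121-39234=48887; balance=2120792-48887=2071905
2. interest=⌊2071905·185/10000⌋=38330; principal=88121-38330=49791; balance=2071905-49791=2022114
3. interest=⌊2022114·185/10000⌋=37409; principal=88121-37409=50712; balance=2022114-50712=1971402
4. interest=⌊1971402·185/10000⌋=36470; principal=88121-36470=51651; balance=1971402-51651=1919751
5. interest=⌊1919751·185/10000⌋=35515; principal=88121-35515=52606; balance=1919751-52606=1867145
6. interest=⌊1867145·185/10000⌋=34542; principal=88121-34542=53579; balance=1867145-53579=1813566
7. interest=⌊1813566·185/10000⌋=33550; principal=88121-33550=54571; balance=1813566-54571=1758995
8. interest=⌊1758995·185/10000⌋=32541; principal=88121-32541=55580; balance=1758995-55580=1703415
9. interest=⌊1703415·185/10000⌋=31513; principal=88121-31513=56608; balance=1703415-56608=1646807
10. interest=⌊1646807·185/10000⌋=30465; principal=88121-30465=57656; balance=1646807-57656=1589151
11. interest=⌊1589151·185/10000⌋=29399; principal=88121-29399=58722; balance=1589151-58722=1530429
12. interest=⌊1530429·185/10000⌋=28312; principal=88121-28312=59809; balance=1530429-59809=1470620
13. interest=⌊1470620·185/10000⌋=27206; principal=88121-27206=60915; balance=1470620-60915=1409705
14. interest=⌊1409705·185/10000⌋=26079; principal=88121-26079=62042; balance=1409705-62042=1347663
15. interest=⌊1347663·185/10000⌋=24931; principal=88121-24931=63190; balance=1347663-63190=1284473
16. interest=⌊1284473·185/10000⌋=23762; principal=88121-23762=64359; balance=1284473-64359=1220114
17. interest=⌊1220114·185/10000⌋=22572; principal=88121-22572=65549; balance=1220114-65549=1154565
18. interest=⌊1154565·185/10000⌋=21359; principal=88121-21359=66762; balance=1154565-66762=1087803
19. interest=⌊1087803·185/10000⌋=20124; principal=88121-20124=67997; balance=1087803-67997=1019806
20. interest=⌊1019806·185/10000⌋=18866; principal=88121-18866=69255; balance=1019806-69255=950551
21. interest=⌊950551·185/10000⌋=17585; principal=88121-17585=70536; balance=950551-70536=880015
22. interest=⌊880015·185/10000⌋=16280; principal=88121-16280=71841; balance=880015-71841=808174
23. interest=⌊808174·185/10000⌋=14951; principal=88121-14951=73170; balance=808174-73170=735004
24. interest=⌊735004·185/10000⌋=13597; principal=88121-13597=74524; balance=735004-74524=660480
25. interest=⌊660480·185/10000⌋=12218; principal=88121-12218=75903; balance=660480-75903=584577
26. interest=⌊584577·185/10000⌋=10814; principal=88121-10814=77307; balance=584577-77307=507270
27. interest=⌊507270·185/10000⌋=9384; principal=88121-9384=78737; balance=507270-78737=428533
28. interest=⌊428533·185/10000⌋=7927; principal=88121-7927=80194; balance=428533-80194=348339
29. interest=⌊348339·185/10000⌋=6444; principal=88121-6444=81677; balance=348339-81677=266662
30. interest=⌊266662·185/10000⌋=4933; principal=88121-4933=83188; balance=266662-83188=183474
31. interest=⌊183474·185/10000⌋=3394; principal=88121-3394=84727; balance=183474-84727=98747
32. interest=⌊98747·185/10000⌋=1826; principal=88121-1826=86295; balance=98747-86295=12452
33. interest=⌊12452·185/10000⌋=230; principal=min(88121-230,12452)=12452; balance=12452-12452=0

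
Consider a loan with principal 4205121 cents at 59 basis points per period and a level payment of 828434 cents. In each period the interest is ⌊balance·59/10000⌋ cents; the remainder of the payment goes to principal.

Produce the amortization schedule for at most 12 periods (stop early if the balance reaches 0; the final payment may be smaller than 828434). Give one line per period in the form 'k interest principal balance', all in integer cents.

1 24810 803624 3401497
2 20068 808366 2593131
3 15299 813135 1779996
4 10501 817933 962063
5 5676 822758 139305
6 821 139305 0

1. interest=⌊4205121·59/10000⌋=24810; principal=828434-24810=803624; balance=4205121-803624=3401497
2. interest=⌊3401497·59/10000⌋=20068; principal=828434-20068=808366; balance=3401497-808366=2593131
3. interest=⌊2593131·59/10000⌋=15299; principal=828434-15299=813135; balance=2593131-813135=1779996
4. interest=⌊1779996·59/10000⌋=10501; principal=828434-10501=817933; balance=1779996-817933=962063
5. interest=⌊962063·59/10000⌋=5676; principal=828434-5676=822758; balance=962063-822758=139305
6. interest=⌊139305·59/10000⌋=821; principal=min(828434-821,139305)=139305; balance=139305-139305=0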